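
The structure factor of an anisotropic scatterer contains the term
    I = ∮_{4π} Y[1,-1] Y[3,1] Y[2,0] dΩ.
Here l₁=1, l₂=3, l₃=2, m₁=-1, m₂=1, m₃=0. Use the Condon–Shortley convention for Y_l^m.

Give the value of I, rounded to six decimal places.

-0.202301

Checks pass: Σm=0; 6 even; l₃=2∈[2,4].
(2·1+1)(2·3+1)(2·2+1) = 105
Δ: 2! 0! 4! / 7! → 1/105
sum: t=1:−1/4 = -1/4
3j²(1 3 2; 0 0 0) = Δ·Π!·Σ² = 3/35  (sign -1)
sum: t=2:+1/8 = 1/8
3j²(1 3 2; -1 1 0) = Δ·Π!·Σ² = 2/35  (sign +1)
combine: 4πI² = 105·3/35·2/35 = 18/35
take √, sign -1: I = -0.20230066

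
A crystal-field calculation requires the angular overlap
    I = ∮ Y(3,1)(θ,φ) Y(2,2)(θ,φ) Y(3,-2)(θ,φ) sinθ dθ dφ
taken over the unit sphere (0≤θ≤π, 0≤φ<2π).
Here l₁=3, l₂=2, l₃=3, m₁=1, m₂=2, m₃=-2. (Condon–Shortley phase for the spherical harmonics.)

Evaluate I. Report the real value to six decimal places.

0.000000

1 + 2 − 2 = 1 ≠ 0: azimuthal integral kills it; I = 0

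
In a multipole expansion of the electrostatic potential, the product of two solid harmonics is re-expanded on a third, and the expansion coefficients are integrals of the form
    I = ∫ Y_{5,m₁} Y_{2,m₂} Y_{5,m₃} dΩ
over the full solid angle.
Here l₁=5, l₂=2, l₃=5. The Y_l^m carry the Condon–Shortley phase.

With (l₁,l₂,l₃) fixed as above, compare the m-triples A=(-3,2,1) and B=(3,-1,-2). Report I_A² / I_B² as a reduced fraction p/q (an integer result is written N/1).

28/25

l's match ⇒ only the (l;m) 3-j factors differ between A and B.
A: triangle coeff Δ(5,2,5) = 1/38610; Σ_t [2,2]: t=2:+1/5760 = 1/5760; (3j)²=56/2145 [(5 2 5; -3 2 1)], sign=+1
B: triangle coeff Δ(5,2,5) = 1/38610; Σ_t [0,1]: t=0:+1/2880 t=1:−1/10080 = 1/4032; (3j)²=10/429 [(5 2 5; 3 -1 -2)], sign=-1
I_A²/I_B² = (56/2145)/(10/429) = 28/25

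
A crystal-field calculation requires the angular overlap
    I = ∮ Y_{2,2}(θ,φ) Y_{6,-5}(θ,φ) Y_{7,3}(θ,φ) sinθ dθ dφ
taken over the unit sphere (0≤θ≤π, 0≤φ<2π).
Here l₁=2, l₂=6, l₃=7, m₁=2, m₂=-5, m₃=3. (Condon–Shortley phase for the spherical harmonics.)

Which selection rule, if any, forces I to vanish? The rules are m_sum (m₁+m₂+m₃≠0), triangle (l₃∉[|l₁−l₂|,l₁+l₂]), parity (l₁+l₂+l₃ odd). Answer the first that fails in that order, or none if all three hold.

Σmᵢ = 0  ✓
l₃∈[|l₁−l₂|,l₁+l₂]=[4,8], have l₃=7  ✓
Σlᵢ = 15 ⇒ odd  ✗

parity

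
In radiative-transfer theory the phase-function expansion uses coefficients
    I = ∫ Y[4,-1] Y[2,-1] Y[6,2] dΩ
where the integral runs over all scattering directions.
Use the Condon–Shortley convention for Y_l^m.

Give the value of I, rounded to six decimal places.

0.238034

m-sum 0 ✓  L=12 even ✓  2≤6≤6 ✓
Π(2lᵢ+1) = 9×5×13 = 585
triangle coeff Δ(4,2,6) = 1/6435
Σ_t [0,0]: t=0:+1/2304 = 1/2304
(3j)²=5/143 [(4 2 6; 0 0 0)], sign=+1
Σ_t [0,0]: t=0:+1/4320 = 1/4320
(3j)²=224/6435 [(4 2 6; -1 -1 2)], sign=+1
⇒ 4πI² = 1120/1573
I = (+1)√(1120/1573/(4π)) = 0.23803440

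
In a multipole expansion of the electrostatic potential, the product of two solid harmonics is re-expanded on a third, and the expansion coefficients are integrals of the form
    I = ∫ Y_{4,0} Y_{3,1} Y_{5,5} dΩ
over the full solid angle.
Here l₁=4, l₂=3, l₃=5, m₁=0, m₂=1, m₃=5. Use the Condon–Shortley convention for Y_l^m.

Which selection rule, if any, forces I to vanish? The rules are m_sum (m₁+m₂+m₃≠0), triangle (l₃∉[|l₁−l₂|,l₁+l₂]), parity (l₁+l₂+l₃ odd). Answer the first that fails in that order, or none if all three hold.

azimuthal sum: 0 + 1 + 5 = 6  ✗
1 ≤ 5 ≤ 7 (triangle on l)
L = 4 + 3 + 5 = 12 (even)

m_sum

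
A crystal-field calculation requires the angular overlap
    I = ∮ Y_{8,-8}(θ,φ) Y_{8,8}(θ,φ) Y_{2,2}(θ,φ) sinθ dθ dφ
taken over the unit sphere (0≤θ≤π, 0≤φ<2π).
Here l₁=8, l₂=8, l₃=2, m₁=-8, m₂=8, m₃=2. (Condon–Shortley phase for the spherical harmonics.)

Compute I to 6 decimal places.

0.000000

m-sum = -8 + 8 + 2 = 2 ≠ 0 ⇒ I = 0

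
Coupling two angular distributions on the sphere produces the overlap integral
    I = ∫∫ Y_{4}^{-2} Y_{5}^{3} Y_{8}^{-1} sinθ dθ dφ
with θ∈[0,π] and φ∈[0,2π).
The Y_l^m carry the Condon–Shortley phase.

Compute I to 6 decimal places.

Σlᵢ=17 odd — θ-integrand is odd under cosθ→−cosθ; I=0

0.000000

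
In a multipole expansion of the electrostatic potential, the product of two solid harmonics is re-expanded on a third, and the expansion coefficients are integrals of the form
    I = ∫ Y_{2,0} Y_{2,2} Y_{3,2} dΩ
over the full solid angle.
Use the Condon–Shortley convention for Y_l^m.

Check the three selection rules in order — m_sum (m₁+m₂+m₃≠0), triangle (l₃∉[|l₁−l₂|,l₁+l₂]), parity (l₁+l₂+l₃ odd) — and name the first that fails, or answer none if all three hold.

m_sum

Σmᵢ = 4  ✗
l₃∈[|l₁−l₂|,l₁+l₂]=[0,4], have l₃=3
Σlᵢ = 7 ⇒ odd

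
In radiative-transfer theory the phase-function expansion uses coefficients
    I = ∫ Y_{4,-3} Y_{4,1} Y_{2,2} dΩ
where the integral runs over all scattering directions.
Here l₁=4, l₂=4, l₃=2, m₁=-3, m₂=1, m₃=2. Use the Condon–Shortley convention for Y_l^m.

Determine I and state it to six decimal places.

m-sum 0 ✓  L=10 even ✓  0≤2≤8 ✓
Π(2lᵢ+1) = 9×9×5 = 405
triangle coeff Δ(4,4,2) = 1/13860
Σ_t [2,4]: t=2:+1/192 t=3:−1/36 t=4:+1/192 = -5/288
(3j)²=20/693 [(4 4 2; 0 0 0)], sign=-1
Σ_t [5,5]: t=5:−1/480 = -1/480
(3j)²=3/110 [(4 4 2; -3 1 2)], sign=-1
⇒ 4πI² = 270/847
I = (+1)√(270/847/(4π)) = 0.15927046

0.159270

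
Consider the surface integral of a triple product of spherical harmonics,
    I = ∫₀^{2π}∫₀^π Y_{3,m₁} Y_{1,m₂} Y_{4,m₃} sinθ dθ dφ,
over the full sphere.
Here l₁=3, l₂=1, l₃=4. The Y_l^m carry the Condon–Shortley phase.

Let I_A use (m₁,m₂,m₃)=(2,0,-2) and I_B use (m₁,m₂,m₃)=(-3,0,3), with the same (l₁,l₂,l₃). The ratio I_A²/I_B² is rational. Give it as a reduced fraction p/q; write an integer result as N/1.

Same 3,1,4: normalisation and zero-m 3j drop out of the ratio.
A: Δ: 0! 6! 2! / 9! → 1/252; sum: t=0:+1/120 = 1/120; 3j²(3 1 4; 2 0 -2) = Δ·Π!·Σ² = 1/21  (sign +1)
B: Δ: 0! 6! 2! / 9! → 1/252; sum: t=0:+1/720 = 1/720; 3j²(3 1 4; -3 0 3) = Δ·Π!·Σ² = 1/36  (sign -1)
I_A²/I_B² = (1/21)/(1/36) = 12/7

12/7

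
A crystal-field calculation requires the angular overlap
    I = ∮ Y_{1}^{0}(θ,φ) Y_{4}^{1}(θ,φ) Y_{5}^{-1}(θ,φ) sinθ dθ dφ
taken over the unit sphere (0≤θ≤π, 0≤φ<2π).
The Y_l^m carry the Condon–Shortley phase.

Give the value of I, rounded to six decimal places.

m-sum 0 ✓  L=10 even ✓  3≤5≤5 ✓
Π(2lᵢ+1) = 3×9×11 = 297
triangle coeff Δ(1,4,5) = 1/495
Σ_t [0,0]: t=0:+1/576 = 1/576
(3j)²=5/99 [(1 4 5; 0 0 0)], sign=-1
Σ_t [0,0]: t=0:+1/720 = 1/720
(3j)²=8/165 [(1 4 5; 0 1 -1)], sign=+1
⇒ 4πI² = 8/11
I = (-1)√(8/11/(4π)) = -0.24057125

-0.240571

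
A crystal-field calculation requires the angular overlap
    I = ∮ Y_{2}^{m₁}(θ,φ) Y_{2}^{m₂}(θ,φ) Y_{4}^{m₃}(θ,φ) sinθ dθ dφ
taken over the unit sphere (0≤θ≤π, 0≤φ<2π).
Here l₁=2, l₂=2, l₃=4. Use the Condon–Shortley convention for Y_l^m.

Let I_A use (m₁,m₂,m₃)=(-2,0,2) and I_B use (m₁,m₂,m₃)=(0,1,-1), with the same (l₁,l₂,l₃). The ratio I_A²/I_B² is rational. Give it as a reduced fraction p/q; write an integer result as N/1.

1/2

l's match ⇒ only the (l;m) 3-j factors differ between A and B.
A: triangle coeff Δ(2,2,4) = 1/630; Σ_t [0,0]: t=0:+1/96 = 1/96; (3j)²=1/42 [(2 2 4; -2 0 2)], sign=+1
B: triangle coeff Δ(2,2,4) = 1/630; Σ_t [0,0]: t=0:+1/24 = 1/24; (3j)²=1/21 [(2 2 4; 0 1 -1)], sign=-1
I_A²/I_B² = (1/42)/(1/21) = 1/2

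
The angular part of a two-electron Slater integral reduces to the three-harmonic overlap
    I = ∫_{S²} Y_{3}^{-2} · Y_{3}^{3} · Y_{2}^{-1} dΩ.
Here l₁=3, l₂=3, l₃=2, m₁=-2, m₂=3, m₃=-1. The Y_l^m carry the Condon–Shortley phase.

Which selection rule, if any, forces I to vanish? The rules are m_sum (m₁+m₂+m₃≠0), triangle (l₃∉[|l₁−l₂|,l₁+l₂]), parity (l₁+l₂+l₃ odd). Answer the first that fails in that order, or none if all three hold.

m₁+m₂+m₃ = -2 + 3 − 1 = 0  ✓
triangle: |3−3|=0 ≤ l₃=2 ≤ 3+3=6  ✓
parity: l₁+l₂+l₃ = 8 is even  ✓

none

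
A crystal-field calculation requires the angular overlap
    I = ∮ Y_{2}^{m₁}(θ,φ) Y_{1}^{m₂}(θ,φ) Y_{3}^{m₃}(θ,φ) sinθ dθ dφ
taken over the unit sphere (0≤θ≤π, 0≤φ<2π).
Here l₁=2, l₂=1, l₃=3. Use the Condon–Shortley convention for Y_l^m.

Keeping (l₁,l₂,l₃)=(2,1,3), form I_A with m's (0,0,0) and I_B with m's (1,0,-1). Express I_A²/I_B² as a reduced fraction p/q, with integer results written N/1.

Same 2,1,3: normalisation and zero-m 3j drop out of the ratio.
A: Δ: 0! 4! 2! / 7! → 1/105; sum: t=0:+1/4 = 1/4; 3j²(2 1 3; 0 0 0) = Δ·Π!·Σ² = 3/35  (sign -1)
B: Δ: 0! 4! 2! / 7! → 1/105; sum: t=0:+1/6 = 1/6; 3j²(2 1 3; 1 0 -1) = Δ·Π!·Σ² = 8/105  (sign +1)
I_A²/I_B² = (3/35)/(8/105) = 9/8

9/8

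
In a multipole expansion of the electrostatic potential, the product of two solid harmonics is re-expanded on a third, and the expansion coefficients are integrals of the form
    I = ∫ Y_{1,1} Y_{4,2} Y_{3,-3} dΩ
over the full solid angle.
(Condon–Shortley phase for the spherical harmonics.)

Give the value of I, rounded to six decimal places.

0.061558

Checks pass: Σm=0; 8 even; l₃=3∈[3,5].
(2·1+1)(2·4+1)(2·3+1) = 189
Δ: 2! 0! 6! / 9! → 1/252
sum: t=1:−1/36 = -1/36
3j²(1 4 3; 0 0 0) = Δ·Π!·Σ² = 4/63  (sign +1)
sum: t=0:+1/1440 = 1/1440
3j²(1 4 3; 1 2 -3) = Δ·Π!·Σ² = 1/252  (sign +1)
combine: 4πI² = 189·4/63·1/252 = 1/21
take √, sign +1: I = 0.06155813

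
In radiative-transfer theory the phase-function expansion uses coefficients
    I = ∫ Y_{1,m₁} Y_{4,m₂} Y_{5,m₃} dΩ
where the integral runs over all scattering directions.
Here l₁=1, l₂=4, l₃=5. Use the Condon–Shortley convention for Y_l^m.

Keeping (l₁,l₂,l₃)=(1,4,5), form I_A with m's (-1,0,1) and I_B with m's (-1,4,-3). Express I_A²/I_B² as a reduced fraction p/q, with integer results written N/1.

Same 1,4,5: normalisation and zero-m 3j drop out of the ratio.
A: Δ: 0! 2! 8! / 11! → 1/495; sum: t=0:+1/1152 = 1/1152; 3j²(1 4 5; -1 0 1) = Δ·Π!·Σ² = 1/33  (sign +1)
B: Δ: 0! 2! 8! / 11! → 1/495; sum: t=0:+1/80640 = 1/80640; 3j²(1 4 5; -1 4 -3) = Δ·Π!·Σ² = 1/495  (sign +1)
I_A²/I_B² = (1/33)/(1/495) = 15/1

15/1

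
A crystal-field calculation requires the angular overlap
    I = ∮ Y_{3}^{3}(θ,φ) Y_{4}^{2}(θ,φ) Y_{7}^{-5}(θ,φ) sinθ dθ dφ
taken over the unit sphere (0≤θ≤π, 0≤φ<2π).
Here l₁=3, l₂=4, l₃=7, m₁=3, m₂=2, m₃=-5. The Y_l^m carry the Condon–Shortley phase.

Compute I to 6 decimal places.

-0.204818

Rules hold: Σm=0, L=14 even, 1≤7≤7.
N = 7·9·15 = 945
Δ = 0!·6!·8!/15! = 1/45045
Racah Σ t=0..0: t=0:+1/20736 = 1/20736
⇒ 3j(3 4 7; 0 0 0)² = 35/1287, sgn -1
Racah Σ t=0..0: t=0:+1/1036800 = 1/1036800
⇒ 3j(3 4 7; 3 2 -5)² = 4/195, sgn +1
4πI² = N·(3j₀)²·(3jₘ)² = 980/1859
I = -1·√(0.527165/4π) = -0.20481814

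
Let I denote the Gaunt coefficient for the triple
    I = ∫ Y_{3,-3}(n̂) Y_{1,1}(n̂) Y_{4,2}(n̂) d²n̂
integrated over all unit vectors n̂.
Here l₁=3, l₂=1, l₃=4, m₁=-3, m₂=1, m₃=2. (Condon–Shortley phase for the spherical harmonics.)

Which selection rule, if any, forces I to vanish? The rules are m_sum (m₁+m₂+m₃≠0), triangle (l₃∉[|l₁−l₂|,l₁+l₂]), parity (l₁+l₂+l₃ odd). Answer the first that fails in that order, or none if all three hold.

m₁+m₂+m₃ = -3 + 1 + 2 = 0  ✓
triangle: |3−1|=2 ≤ l₃=4 ≤ 3+1=4  ✓
parity: l₁+l₂+l₃ = 8 is even  ✓

none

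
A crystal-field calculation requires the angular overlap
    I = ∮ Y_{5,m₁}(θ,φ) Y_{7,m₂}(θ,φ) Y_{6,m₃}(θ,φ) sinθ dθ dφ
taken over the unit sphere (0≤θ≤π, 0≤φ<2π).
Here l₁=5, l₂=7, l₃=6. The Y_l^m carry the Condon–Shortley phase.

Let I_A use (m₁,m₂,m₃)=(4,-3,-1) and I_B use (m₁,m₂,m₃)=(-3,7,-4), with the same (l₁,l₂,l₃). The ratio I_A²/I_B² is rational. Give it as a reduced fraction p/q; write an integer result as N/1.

14/429

l's match ⇒ only the (l;m) 3-j factors differ between A and B.
A: triangle coeff Δ(5,7,6) = 1/174594420; Σ_t [0,1]: t=0:+1/2488320 t=1:−1/2073600 = -1/12441600; (3j)²=98/138567 [(5 7 6; 4 -3 -1)], sign=+1
B: triangle coeff Δ(5,7,6) = 1/174594420; Σ_t [6,6]: t=6:+1/116121600 = 1/116121600; (3j)²=7/323 [(5 7 6; -3 7 -4)], sign=+1
I_A²/I_B² = (98/138567)/(7/323) = 14/429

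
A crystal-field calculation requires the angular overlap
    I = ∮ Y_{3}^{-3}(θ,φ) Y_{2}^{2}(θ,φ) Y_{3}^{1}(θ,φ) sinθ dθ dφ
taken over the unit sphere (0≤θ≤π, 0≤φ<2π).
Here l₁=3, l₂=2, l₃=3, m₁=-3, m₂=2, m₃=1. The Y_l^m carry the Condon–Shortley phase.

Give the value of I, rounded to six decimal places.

0.132981

Rules hold: Σm=0, L=8 even, 1≤3≤5.
N = 7·5·7 = 245
Δ = 2!·4!·2!/9! = 1/3780
Racah Σ t=0..2: t=0:+1/24 t=1:−1/4 t=2:+1/24 = -1/6
⇒ 3j(3 2 3; 0 0 0)² = 4/105, sgn +1
Racah Σ t=2..2: t=2:+1/96 = 1/96
⇒ 3j(3 2 3; -3 2 1)² = 1/42, sgn +1
4πI² = N·(3j₀)²·(3jₘ)² = 2/9
I = +1·√(0.222222/4π) = 0.13298076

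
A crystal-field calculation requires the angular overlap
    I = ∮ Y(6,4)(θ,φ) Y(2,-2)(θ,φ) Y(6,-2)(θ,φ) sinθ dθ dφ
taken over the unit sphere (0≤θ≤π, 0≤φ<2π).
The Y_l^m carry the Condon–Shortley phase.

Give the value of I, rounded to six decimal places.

Checks pass: Σm=0; 14 even; l₃=6∈[4,8].
(2·6+1)(2·2+1)(2·6+1) = 845
Δ: 2! 10! 2! / 15! → 1/90090
sum: t=0:+1/69120 t=1:−1/14400 t=2:+1/69120 = -7/172800
3j²(6 2 6; 0 0 0) = Δ·Π!·Σ² = 14/715  (sign -1)
sum: t=0:+1/322560 = 1/322560
3j²(6 2 6; 4 -2 -2) = Δ·Π!·Σ² = 18/1001  (sign +1)
combine: 4πI² = 845·14/715·18/1001 = 36/121
take √, sign -1: I = -0.15386989

-0.153870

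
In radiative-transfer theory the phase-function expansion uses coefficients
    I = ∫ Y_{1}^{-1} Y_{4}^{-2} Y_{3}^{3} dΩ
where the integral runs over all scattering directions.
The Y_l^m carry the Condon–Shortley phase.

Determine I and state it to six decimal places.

Rules hold: Σm=0, L=8 even, 3≤3≤5.
N = 3·9·7 = 189
Δ = 2!·0!·6!/9! = 1/252
Racah Σ t=1..1: t=1:−1/36 = -1/36
⇒ 3j(1 4 3; 0 0 0)² = 4/63, sgn +1
Racah Σ t=2..2: t=2:+1/1440 = 1/1440
⇒ 3j(1 4 3; -1 -2 3)² = 1/252, sgn +1
4πI² = N·(3j₀)²·(3jₘ)² = 1/21
I = +1·√(0.047619/4π) = 0.06155813

0.061558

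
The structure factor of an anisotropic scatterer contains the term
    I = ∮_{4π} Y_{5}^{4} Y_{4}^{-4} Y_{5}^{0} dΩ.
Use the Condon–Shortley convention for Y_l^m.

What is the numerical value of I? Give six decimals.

0.130198

Checks pass: Σm=0; 14 even; l₃=5∈[1,9].
(2·5+1)(2·4+1)(2·5+1) = 1089
Δ: 4! 6! 4! / 15! → 1/3153150
sum: t=0:+1/69120 t=1:−1/1728 t=2:+1/576 t=3:−1/1728 t=4:+1/69120 = 7/11520
3j²(5 4 5; 0 0 0) = Δ·Π!·Σ² = 2/143  (sign -1)
sum: t=0:+1/69120 = 1/69120
3j²(5 4 5; 4 -4 0) = Δ·Π!·Σ² = 2/143  (sign -1)
combine: 4πI² = 1089·2/143·2/143 = 36/169
take √, sign +1: I = 0.13019760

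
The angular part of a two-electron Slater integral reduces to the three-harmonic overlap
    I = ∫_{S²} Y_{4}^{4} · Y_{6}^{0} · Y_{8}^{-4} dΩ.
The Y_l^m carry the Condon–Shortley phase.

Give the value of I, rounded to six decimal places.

m-sum 0 ✓  L=18 even ✓  2≤8≤10 ✓
Π(2lᵢ+1) = 9×13×17 = 1989
triangle coeff Δ(4,6,8) = 1/23279256
Σ_t [0,2]: t=0:+1/1658880 t=1:−1/518400 t=2:+1/1658880 = -1/1382400
(3j)²=504/46189 [(4 6 8; 0 0 0)], sign=-1
Σ_t [0,0]: t=0:+1/24883200 = 1/24883200
(3j)²=70/4199 [(4 6 8; 4 0 -4)], sign=+1
⇒ 4πI² = 317520/877591
I = (-1)√(317520/877591/(4π)) = -0.16968151

-0.169682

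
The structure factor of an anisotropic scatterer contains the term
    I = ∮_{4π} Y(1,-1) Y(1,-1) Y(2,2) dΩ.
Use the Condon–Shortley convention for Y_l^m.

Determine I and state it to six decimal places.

0.309019

Checks pass: Σm=0; 4 even; l₃=2∈[0,2].
(2·1+1)(2·1+1)(2·2+1) = 45
Δ: 0! 2! 2! / 5! → 1/30
sum: t=0:+1/1 = 1/1
3j²(1 1 2; 0 0 0) = Δ·Π!·Σ² = 2/15  (sign +1)
sum: t=0:+1/4 = 1/4
3j²(1 1 2; -1 -1 2) = Δ·Π!·Σ² = 1/5  (sign +1)
combine: 4πI² = 45·2/15·1/5 = 6/5
take √, sign +1: I = 0.30901936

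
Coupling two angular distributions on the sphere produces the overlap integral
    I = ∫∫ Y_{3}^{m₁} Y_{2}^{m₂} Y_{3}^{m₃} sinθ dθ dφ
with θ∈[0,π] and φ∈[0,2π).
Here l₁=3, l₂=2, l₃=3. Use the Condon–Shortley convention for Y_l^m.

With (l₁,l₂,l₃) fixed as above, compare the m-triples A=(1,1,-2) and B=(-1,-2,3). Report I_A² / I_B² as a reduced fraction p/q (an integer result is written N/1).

3/2

l's match ⇒ only the (l;m) 3-j factors differ between A and B.
A: triangle coeff Δ(3,2,3) = 1/3780; Σ_t [1,2]: t=1:−1/12 t=2:+1/48 = -1/16; (3j)²=1/28 [(3 2 3; 1 1 -2)], sign=+1
B: triangle coeff Δ(3,2,3) = 1/3780; Σ_t [0,0]: t=0:+1/96 = 1/96; (3j)²=1/42 [(3 2 3; -1 -2 3)], sign=+1
I_A²/I_B² = (1/28)/(1/42) = 3/2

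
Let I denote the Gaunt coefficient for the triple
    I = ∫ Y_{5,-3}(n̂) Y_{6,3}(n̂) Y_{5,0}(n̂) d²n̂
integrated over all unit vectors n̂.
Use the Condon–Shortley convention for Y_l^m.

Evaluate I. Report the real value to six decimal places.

Rules hold: Σm=0, L=16 even, 1≤5≤11.
N = 11·13·11 = 1573
Δ = 6!·4!·6!/17! = 1/28588560
Racah Σ t=1..5: t=1:−1/345600 t=2:+1/13824 t=3:−1/5184 t=4:+1/13824 t=5:−1/345600 = -7/129600
⇒ 3j(5 6 5; 0 0 0)² = 80/7293, sgn +1
Racah Σ t=4..6: t=4:+1/138240 t=5:−1/34560 t=6:+1/103680 = -1/82944
⇒ 3j(5 6 5; -3 3 0)² = 125/9724, sgn +1
4πI² = N·(3j₀)²·(3jₘ)² = 2500/11271
I = +1·√(0.221808/4π) = 0.13285682

0.132857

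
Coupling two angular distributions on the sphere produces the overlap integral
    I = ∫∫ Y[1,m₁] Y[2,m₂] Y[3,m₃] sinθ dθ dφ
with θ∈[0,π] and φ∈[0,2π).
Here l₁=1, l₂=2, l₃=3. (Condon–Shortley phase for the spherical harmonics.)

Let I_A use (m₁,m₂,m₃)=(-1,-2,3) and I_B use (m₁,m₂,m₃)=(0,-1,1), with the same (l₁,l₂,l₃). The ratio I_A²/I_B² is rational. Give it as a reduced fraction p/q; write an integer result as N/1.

Same 1,2,3: normalisation and zero-m 3j drop out of the ratio.
A: Δ: 0! 2! 4! / 7! → 1/105; sum: t=0:+1/48 = 1/48; 3j²(1 2 3; -1 -2 3) = Δ·Π!·Σ² = 1/7  (sign +1)
B: Δ: 0! 2! 4! / 7! → 1/105; sum: t=0:+1/6 = 1/6; 3j²(1 2 3; 0 -1 1) = Δ·Π!·Σ² = 8/105  (sign +1)
I_A²/I_B² = (1/7)/(8/105) = 15/8

15/8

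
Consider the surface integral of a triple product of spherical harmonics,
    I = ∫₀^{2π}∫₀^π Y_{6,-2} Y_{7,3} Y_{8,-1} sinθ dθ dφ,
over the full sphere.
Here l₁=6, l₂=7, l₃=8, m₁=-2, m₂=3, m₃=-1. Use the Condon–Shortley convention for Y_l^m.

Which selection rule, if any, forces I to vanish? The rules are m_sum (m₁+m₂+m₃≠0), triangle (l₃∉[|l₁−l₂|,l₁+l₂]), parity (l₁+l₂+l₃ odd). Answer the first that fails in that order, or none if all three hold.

parity

Σmᵢ = 0  ✓
l₃∈[|l₁−l₂|,l₁+l₂]=[1,13], have l₃=8  ✓
Σlᵢ = 21 ⇒ odd  ✗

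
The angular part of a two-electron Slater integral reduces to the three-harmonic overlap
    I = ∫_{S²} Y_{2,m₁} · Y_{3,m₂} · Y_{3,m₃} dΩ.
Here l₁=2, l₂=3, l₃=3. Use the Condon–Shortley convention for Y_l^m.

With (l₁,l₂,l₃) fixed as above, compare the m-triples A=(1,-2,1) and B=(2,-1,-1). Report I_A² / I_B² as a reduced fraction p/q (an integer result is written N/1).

Shared (l₁,l₂,l₃)=(2,3,3): N and (l;000)² cancel in I_A²/I_B².
A: Δ = 2!·2!·4!/9! = 1/3780; Racah Σ t=0..1: t=0:+1/12 t=1:−1/48 = 1/16; ⇒ 3j(2 3 3; 1 -2 1)² = 1/28, sgn +1
B: Δ = 2!·2!·4!/9! = 1/3780; Racah Σ t=0..0: t=0:+1/16 = 1/16; ⇒ 3j(2 3 3; 2 -1 -1)² = 2/35, sgn +1
I_A²/I_B² = (1/28)/(2/35) = 5/8

5/8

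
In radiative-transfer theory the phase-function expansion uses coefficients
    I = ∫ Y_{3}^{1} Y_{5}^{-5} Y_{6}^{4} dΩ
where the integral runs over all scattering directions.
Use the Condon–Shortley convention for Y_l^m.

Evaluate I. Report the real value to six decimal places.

Rules hold: Σm=0, L=14 even, 2≤6≤8.
N = 7·11·13 = 1001
Δ = 2!·4!·8!/15! = 1/675675
Racah Σ t=0..2: t=0:+1/8640 t=1:−1/2304 t=2:+1/8640 = -7/34560
⇒ 3j(3 5 6; 0 0 0)² = 7/429, sgn -1
Racah Σ t=0..0: t=0:+1/322560 = 1/322560
⇒ 3j(3 5 6; 1 -5 4)² = 18/1001, sgn +1
4πI² = N·(3j₀)²·(3jₘ)² = 42/143
I = -1·√(0.293706/4π) = -0.15288036

-0.152880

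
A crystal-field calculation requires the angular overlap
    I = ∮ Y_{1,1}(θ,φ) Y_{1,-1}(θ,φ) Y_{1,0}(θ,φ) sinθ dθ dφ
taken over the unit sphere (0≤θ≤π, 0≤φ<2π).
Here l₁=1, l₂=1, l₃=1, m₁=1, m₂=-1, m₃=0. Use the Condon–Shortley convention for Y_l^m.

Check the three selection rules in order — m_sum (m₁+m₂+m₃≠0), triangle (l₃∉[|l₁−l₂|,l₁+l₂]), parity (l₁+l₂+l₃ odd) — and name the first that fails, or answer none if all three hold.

parity

Σmᵢ = 0  ✓
l₃∈[|l₁−l₂|,l₁+l₂]=[0,2], have l₃=1  ✓
Σlᵢ = 3 ⇒ odd  ✗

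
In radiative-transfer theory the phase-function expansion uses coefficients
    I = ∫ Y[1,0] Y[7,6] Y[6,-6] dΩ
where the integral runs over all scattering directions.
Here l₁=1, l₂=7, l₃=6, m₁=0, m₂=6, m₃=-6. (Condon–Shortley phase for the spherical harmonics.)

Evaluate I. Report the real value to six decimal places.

0.126157

Checks pass: Σm=0; 14 even; l₃=6∈[6,8].
(2·1+1)(2·7+1)(2·6+1) = 585
Δ: 2! 0! 12! / 15! → 1/1365
sum: t=1:−1/518400 = -1/518400
3j²(1 7 6; 0 0 0) = Δ·Π!·Σ² = 7/195  (sign -1)
sum: t=1:−1/479001600 = -1/479001600
3j²(1 7 6; 0 6 -6) = Δ·Π!·Σ² = 1/105  (sign -1)
combine: 4πI² = 585·7/195·1/105 = 1/5
take √, sign +1: I = 0.12615663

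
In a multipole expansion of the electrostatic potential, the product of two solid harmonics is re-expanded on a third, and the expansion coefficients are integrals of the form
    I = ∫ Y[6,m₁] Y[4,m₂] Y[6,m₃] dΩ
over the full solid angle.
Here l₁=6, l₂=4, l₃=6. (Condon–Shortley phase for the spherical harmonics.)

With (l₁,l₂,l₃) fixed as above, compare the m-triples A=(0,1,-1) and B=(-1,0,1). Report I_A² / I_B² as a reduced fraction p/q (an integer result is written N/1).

105/512

Shared (l₁,l₂,l₃)=(6,4,6): N and (l;000)² cancel in I_A²/I_B².
A: Δ = 4!·8!·4!/17! = 1/15315300; Racah Σ t=1..4: t=1:−1/103680 t=2:+1/13824 t=3:−1/17280 t=4:+1/207360 = 1/103680; ⇒ 3j(6 4 6; 0 1 -1)² = 10/7293, sgn -1
B: Δ = 4!·8!·4!/17! = 1/15315300; Racah Σ t=0..4: t=0:+1/2903040 t=1:−1/51840 t=2:+1/11520 t=3:−1/20736 t=4:+1/414720 = 1/45360; ⇒ 3j(6 4 6; -1 0 1)² = 1024/153153, sgn -1
I_A²/I_B² = (10/7293)/(1024/153153) = 105/512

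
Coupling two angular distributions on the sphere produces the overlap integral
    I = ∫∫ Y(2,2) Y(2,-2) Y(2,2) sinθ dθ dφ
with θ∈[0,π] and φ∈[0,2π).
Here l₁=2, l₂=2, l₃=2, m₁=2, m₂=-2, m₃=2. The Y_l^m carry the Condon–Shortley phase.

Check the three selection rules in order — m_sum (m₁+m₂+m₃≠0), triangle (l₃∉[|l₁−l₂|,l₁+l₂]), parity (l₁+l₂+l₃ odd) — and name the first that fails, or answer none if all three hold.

m_sum

Σmᵢ = 2  ✗
l₃∈[|l₁−l₂|,l₁+l₂]=[0,4], have l₃=2
Σlᵢ = 6 ⇒ even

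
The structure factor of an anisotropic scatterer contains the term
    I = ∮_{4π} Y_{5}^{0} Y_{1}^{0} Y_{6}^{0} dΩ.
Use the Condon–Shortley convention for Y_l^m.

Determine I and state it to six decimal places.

Rules hold: Σm=0, L=12 even, 4≤6≤6.
N = 11·3·13 = 429
Δ = 0!·10!·2!/13! = 1/858
Racah Σ t=0..0: t=0:+1/14400 = 1/14400
⇒ 3j(5 1 6; 0 0 0)² = 6/143, sgn +1
(m-triple is (0,0,0) — same symbol as above.)
4πI² = N·(3j₀)²·(3jₘ)² = 108/143
I = +1·√(0.755245/4π) = 0.24515397

0.245154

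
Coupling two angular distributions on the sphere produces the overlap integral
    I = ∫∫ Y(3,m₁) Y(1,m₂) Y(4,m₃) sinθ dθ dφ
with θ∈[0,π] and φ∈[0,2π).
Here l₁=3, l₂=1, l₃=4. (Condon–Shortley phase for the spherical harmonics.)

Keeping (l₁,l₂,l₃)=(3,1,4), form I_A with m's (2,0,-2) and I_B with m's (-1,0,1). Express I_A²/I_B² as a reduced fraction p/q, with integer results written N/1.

Shared (l₁,l₂,l₃)=(3,1,4): N and (l;000)² cancel in I_A²/I_B².
A: Δ = 0!·6!·2!/9! = 1/252; Racah Σ t=0..0: t=0:+1/120 = 1/120; ⇒ 3j(3 1 4; 2 0 -2)² = 1/21, sgn +1
B: Δ = 0!·6!·2!/9! = 1/252; Racah Σ t=0..0: t=0:+1/48 = 1/48; ⇒ 3j(3 1 4; -1 0 1)² = 5/84, sgn -1
I_A²/I_B² = (1/21)/(5/84) = 4/5

4/5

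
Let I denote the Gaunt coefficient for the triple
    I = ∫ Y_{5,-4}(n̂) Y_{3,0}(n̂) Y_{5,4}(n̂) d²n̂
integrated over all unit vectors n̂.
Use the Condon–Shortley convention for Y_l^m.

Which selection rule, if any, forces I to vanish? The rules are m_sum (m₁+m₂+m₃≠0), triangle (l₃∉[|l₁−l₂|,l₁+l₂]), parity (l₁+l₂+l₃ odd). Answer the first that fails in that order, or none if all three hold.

parity

azimuthal sum: -4 + 0 + 4 = 0  ✓
2 ≤ 5 ≤ 8 (triangle on l)  ✓
L = 5 + 3 + 5 = 13 (odd)  ✗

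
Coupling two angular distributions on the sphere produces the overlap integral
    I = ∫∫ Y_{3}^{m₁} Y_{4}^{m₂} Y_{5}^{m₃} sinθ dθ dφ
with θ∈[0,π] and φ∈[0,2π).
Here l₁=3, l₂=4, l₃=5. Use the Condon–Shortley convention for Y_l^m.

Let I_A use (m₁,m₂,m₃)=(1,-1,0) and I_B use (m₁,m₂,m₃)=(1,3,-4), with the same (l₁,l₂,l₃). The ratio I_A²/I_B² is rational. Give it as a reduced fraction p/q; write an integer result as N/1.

Shared (l₁,l₂,l₃)=(3,4,5): N and (l;000)² cancel in I_A²/I_B².
A: Δ = 2!·4!·6!/13! = 1/180180; Racah Σ t=0..2: t=0:+1/288 t=1:−1/288 t=2:+1/5760 = 1/5760; ⇒ 3j(3 4 5; 1 -1 0)² = 1/12012, sgn -1
B: Δ = 2!·4!·6!/13! = 1/180180; Racah Σ t=1..2: t=1:−1/4320 t=2:+1/5760 = -1/17280; ⇒ 3j(3 4 5; 1 3 -4)² = 7/4290, sgn +1
I_A²/I_B² = (1/12012)/(7/4290) = 5/98

5/98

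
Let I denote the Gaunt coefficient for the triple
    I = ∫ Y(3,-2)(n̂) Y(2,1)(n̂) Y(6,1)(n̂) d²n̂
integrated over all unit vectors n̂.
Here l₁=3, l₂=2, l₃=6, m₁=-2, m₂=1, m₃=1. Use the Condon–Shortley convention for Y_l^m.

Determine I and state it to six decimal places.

0.000000

triangle: need 1≤l₃≤5, have 6; I=0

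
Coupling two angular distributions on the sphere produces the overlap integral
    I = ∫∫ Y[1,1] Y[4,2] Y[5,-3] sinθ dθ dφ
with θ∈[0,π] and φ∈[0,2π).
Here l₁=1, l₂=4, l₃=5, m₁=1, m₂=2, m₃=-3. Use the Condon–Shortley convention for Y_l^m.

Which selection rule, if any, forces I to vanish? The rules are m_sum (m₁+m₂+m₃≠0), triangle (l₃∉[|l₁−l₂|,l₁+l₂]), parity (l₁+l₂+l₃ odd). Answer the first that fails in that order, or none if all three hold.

none

m₁+m₂+m₃ = 1 + 2 − 3 = 0  ✓
triangle: |1−4|=3 ≤ l₃=5 ≤ 1+4=5  ✓
parity: l₁+l₂+l₃ = 10 is even  ✓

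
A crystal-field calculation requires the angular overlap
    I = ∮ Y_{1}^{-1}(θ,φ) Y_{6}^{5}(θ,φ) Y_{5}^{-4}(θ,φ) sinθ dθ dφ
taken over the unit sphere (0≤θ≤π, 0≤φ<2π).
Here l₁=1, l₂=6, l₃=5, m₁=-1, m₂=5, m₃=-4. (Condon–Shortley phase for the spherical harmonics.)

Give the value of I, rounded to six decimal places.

-0.303018

Rules hold: Σm=0, L=12 even, 5≤5≤7.
N = 3·13·11 = 429
Δ = 2!·0!·10!/13! = 1/858
Racah Σ t=1..1: t=1:−1/14400 = -1/14400
⇒ 3j(1 6 5; 0 0 0)² = 6/143, sgn +1
Racah Σ t=2..2: t=2:+1/725760 = 1/725760
⇒ 3j(1 6 5; -1 5 -4)² = 5/78, sgn -1
4πI² = N·(3j₀)²·(3jₘ)² = 15/13
I = -1·√(1.15385/4π) = -0.30301841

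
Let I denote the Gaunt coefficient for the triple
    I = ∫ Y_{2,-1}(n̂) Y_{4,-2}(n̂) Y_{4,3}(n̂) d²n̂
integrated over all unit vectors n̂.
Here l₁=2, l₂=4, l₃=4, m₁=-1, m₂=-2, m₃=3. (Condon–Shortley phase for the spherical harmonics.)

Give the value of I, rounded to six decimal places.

-0.187702

Checks pass: Σm=0; 10 even; l₃=4∈[2,6].
(2·2+1)(2·4+1)(2·4+1) = 405
Δ: 2! 2! 6! / 11! → 1/13860
sum: t=0:+1/192 t=1:−1/36 t=2:+1/192 = -5/288
3j²(2 4 4; 0 0 0) = Δ·Π!·Σ² = 20/693  (sign -1)
sum: t=1:−1/240 t=2:+1/1440 = -1/288
3j²(2 4 4; -1 -2 3) = Δ·Π!·Σ² = 5/132  (sign +1)
combine: 4πI² = 405·20/693·5/132 = 375/847
take √, sign -1: I = -0.18770204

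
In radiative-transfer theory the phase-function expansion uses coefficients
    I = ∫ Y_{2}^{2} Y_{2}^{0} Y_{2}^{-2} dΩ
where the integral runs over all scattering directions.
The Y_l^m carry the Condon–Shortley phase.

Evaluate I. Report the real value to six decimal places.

m-sum 0 ✓  L=6 even ✓  0≤2≤4 ✓
Π(2lᵢ+1) = 5×5×5 = 125
triangle coeff Δ(2,2,2) = 1/630
Σ_t [0,2]: t=0:+1/8 t=1:−1/1 t=2:+1/8 = -3/4
(3j)²=2/35 [(2 2 2; 0 0 0)], sign=-1
Σ_t [0,0]: t=0:+1/8 = 1/8
(3j)²=2/35 [(2 2 2; 2 0 -2)], sign=+1
⇒ 4πI² = 20/49
I = (-1)√(20/49/(4π)) = -0.18022375

-0.180224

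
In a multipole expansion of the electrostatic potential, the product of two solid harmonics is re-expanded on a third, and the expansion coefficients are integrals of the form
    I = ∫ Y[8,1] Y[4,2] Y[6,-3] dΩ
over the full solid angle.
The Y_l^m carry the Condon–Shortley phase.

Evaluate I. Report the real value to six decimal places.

Checks pass: Σm=0; 18 even; l₃=6∈[4,12].
(2·8+1)(2·4+1)(2·6+1) = 1989
Δ: 6! 10! 2! / 19! → 1/23279256
sum: t=2:+1/1658880 t=3:−1/518400 t=4:+1/1658880 = -1/1382400
3j²(8 4 6; 0 0 0) = Δ·Π!·Σ² = 504/46189  (sign -1)
sum: t=4:+1/2903040 t=5:−1/9676800 t=6:+1/522547200 = 127/522547200
3j²(8 4 6; 1 2 -3) = Δ·Π!·Σ² = 16129/1108536  (sign -1)
combine: 4πI² = 1989·504/46189·16129/1108536 = 3048381/9653501
take √, sign +1: I = 0.15852117

0.158521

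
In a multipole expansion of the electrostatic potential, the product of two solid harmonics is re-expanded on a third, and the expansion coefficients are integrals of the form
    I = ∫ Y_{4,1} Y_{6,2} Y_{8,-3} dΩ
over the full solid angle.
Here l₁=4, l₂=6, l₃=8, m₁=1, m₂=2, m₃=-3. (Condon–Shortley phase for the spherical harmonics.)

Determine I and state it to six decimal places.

Rules hold: Σm=0, L=18 even, 2≤8≤10.
N = 9·13·17 = 1989
Δ = 2!·6!·10!/19! = 1/23279256
Racah Σ t=0..2: t=0:+1/1658880 t=1:−1/518400 t=2:+1/1658880 = -1/1382400
⇒ 3j(4 6 8; 0 0 0)² = 504/46189, sgn -1
Racah Σ t=0..2: t=0:+1/5806080 t=1:−1/1451520 t=2:+1/4147200 = -1/3628800
⇒ 3j(4 6 8; 1 2 -3)² = 320/29393, sgn +1
4πI² = N·(3j₀)²·(3jₘ)² = 207360/877591
I = -1·√(0.236283/4π) = -0.13712337

-0.137123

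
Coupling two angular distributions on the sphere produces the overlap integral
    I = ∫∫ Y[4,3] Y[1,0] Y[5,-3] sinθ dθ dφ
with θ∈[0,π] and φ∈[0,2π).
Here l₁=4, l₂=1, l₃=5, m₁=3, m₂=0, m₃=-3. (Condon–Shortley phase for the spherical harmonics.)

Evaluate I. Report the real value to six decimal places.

-0.196426

m-sum 0 ✓  L=10 even ✓  3≤5≤5 ✓
Π(2lᵢ+1) = 9×3×11 = 297
triangle coeff Δ(4,1,5) = 1/495
Σ_t [0,0]: t=0:+1/576 = 1/576
(3j)²=5/99 [(4 1 5; 0 0 0)], sign=-1
Σ_t [0,0]: t=0:+1/5040 = 1/5040
(3j)²=16/495 [(4 1 5; 3 0 -3)], sign=+1
⇒ 4πI² = 16/33
I = (-1)√(16/33/(4π)) = -0.19642560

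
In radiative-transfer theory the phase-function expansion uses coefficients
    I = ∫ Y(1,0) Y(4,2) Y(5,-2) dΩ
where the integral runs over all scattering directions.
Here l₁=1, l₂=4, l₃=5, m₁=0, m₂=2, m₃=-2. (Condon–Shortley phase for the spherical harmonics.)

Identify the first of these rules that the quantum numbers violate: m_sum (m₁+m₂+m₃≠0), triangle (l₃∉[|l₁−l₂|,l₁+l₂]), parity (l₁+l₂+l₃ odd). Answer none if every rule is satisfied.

azimuthal sum: 0 + 2 − 2 = 0  ✓
3 ≤ 5 ≤ 5 (triangle on l)  ✓
L = 1 + 4 + 5 = 10 (even)  ✓

none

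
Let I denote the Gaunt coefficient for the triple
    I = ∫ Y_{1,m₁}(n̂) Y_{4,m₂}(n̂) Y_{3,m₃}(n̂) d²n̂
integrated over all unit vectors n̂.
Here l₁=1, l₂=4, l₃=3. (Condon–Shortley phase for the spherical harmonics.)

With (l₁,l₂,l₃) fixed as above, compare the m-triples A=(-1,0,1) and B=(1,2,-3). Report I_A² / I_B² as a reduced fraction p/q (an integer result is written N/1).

l's match ⇒ only the (l;m) 3-j factors differ between A and B.
A: triangle coeff Δ(1,4,3) = 1/252; Σ_t [2,2]: t=2:+1/96 = 1/96; (3j)²=1/42 [(1 4 3; -1 0 1)], sign=+1
B: triangle coeff Δ(1,4,3) = 1/252; Σ_t [0,0]: t=0:+1/1440 = 1/1440; (3j)²=1/252 [(1 4 3; 1 2 -3)], sign=+1
I_A²/I_B² = (1/42)/(1/252) = 6/1

6/1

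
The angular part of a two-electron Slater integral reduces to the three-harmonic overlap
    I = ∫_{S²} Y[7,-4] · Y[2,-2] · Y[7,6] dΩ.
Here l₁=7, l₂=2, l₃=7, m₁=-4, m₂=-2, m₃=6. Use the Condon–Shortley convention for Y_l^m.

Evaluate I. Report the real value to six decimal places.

Rules hold: Σm=0, L=16 even, 5≤7≤9.
N = 15·5·15 = 1125
Δ = 2!·12!·2!/17! = 1/185640
Racah Σ t=0..2: t=0:+1/2419200 t=1:−1/518400 t=2:+1/2419200 = -1/907200
⇒ 3j(7 2 7; 0 0 0)² = 56/3315, sgn +1
Racah Σ t=0..0: t=0:+1/159667200 = 1/159667200
⇒ 3j(7 2 7; -4 -2 6)² = 9/1190, sgn -1
4πI² = N·(3j₀)²·(3jₘ)² = 540/3757
I = -1·√(0.143732/4π) = -0.10694768

-0.106948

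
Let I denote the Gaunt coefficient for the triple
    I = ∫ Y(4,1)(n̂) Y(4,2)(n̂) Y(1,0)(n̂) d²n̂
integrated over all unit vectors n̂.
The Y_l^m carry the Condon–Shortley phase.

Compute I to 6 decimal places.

0.000000

Σmᵢ = 3 ≠ 0, so the φ-integral vanishes; I = 0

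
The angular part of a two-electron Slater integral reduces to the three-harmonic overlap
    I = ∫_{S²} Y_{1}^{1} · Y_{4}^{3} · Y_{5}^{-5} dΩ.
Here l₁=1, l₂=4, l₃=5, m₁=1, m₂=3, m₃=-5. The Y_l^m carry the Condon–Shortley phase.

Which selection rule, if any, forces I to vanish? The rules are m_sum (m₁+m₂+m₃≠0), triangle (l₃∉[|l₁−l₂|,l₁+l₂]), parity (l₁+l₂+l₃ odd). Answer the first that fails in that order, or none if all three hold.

m_sum

m₁+m₂+m₃ = 1 + 3 − 5 = -1  ✗
triangle: |1−4|=3 ≤ l₃=5 ≤ 1+4=5
parity: l₁+l₂+l₃ = 10 is even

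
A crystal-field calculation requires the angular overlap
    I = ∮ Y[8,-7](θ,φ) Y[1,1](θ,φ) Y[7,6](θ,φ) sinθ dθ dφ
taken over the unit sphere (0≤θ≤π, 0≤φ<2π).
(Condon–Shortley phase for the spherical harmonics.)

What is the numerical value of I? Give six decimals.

Rules hold: Σm=0, L=16 even, 7≤7≤9.
N = 17·3·15 = 765
Δ = 2!·14!·0!/17! = 1/2040
Racah Σ t=1..1: t=1:−1/25401600 = -1/25401600
⇒ 3j(8 1 7; 0 0 0)² = 8/255, sgn +1
Racah Σ t=2..2: t=2:+1/12454041600 = 1/12454041600
⇒ 3j(8 1 7; -7 1 6)² = 7/136, sgn -1
4πI² = N·(3j₀)²·(3jₘ)² = 21/17
I = -1·√(1.23529/4π) = -0.31353083

-0.313531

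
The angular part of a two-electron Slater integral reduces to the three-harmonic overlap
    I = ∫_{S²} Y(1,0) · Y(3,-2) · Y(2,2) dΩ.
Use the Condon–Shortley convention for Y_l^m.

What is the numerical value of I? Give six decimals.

Rules hold: Σm=0, L=6 even, 2≤2≤4.
N = 3·7·5 = 105
Δ = 2!·0!·4!/7! = 1/105
Racah Σ t=1..1: t=1:−1/4 = -1/4
⇒ 3j(1 3 2; 0 0 0)² = 3/35, sgn -1
Racah Σ t=1..1: t=1:−1/24 = -1/24
⇒ 3j(1 3 2; 0 -2 2)² = 1/21, sgn -1
4πI² = N·(3j₀)²·(3jₘ)² = 3/7
I = +1·√(0.428571/4π) = 0.18467439

0.184674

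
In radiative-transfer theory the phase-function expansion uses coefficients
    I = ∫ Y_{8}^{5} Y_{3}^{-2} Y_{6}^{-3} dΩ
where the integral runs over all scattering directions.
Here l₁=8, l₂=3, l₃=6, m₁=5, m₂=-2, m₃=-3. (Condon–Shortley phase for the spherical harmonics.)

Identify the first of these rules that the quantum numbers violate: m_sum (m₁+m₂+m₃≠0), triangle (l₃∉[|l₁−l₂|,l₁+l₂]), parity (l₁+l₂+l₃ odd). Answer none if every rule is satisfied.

parity

Σmᵢ = 0  ✓
l₃∈[|l₁−l₂|,l₁+l₂]=[5,11], have l₃=6  ✓
Σlᵢ = 17 ⇒ odd  ✗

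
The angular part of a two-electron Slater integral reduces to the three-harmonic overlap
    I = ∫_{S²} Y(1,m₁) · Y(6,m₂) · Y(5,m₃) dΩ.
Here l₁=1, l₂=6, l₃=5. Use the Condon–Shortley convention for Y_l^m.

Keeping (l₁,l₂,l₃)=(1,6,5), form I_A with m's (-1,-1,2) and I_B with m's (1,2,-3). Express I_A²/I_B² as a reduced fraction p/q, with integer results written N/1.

5/3

l's match ⇒ only the (l;m) 3-j factors differ between A and B.
A: triangle coeff Δ(1,6,5) = 1/858; Σ_t [2,2]: t=2:+1/60480 = 1/60480; (3j)²=5/429 [(1 6 5; -1 -1 2)], sign=-1
B: triangle coeff Δ(1,6,5) = 1/858; Σ_t [0,0]: t=0:+1/161280 = 1/161280; (3j)²=1/143 [(1 6 5; 1 2 -3)], sign=+1
I_A²/I_B² = (5/429)/(1/143) = 5/3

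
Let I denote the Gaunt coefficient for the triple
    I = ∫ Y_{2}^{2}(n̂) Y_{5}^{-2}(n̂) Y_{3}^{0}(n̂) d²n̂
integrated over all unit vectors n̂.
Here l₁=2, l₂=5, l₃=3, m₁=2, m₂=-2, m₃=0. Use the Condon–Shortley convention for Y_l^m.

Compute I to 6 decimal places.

Checks pass: Σm=0; 10 even; l₃=3∈[3,7].
(2·2+1)(2·5+1)(2·3+1) = 385
Δ: 4! 0! 6! / 11! → 1/2310
sum: t=2:+1/144 = 1/144
3j²(2 5 3; 0 0 0) = Δ·Π!·Σ² = 10/231  (sign -1)
sum: t=0:+1/864 = 1/864
3j²(2 5 3; 2 -2 0) = Δ·Π!·Σ² = 1/66  (sign -1)
combine: 4πI² = 385·10/231·1/66 = 25/99
take √, sign +1: I = 0.14175797

0.141758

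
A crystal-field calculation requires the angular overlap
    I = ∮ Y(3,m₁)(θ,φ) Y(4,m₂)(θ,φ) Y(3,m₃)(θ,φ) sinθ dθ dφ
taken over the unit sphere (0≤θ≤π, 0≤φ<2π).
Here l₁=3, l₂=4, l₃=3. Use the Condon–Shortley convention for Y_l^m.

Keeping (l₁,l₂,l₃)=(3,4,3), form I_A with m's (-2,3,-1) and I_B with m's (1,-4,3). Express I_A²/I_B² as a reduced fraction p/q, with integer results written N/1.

1/3

l's match ⇒ only the (l;m) 3-j factors differ between A and B.
A: triangle coeff Δ(3,4,3) = 1/34650; Σ_t [3,4]: t=3:−1/288 t=4:+1/144 = 1/288; (3j)²=1/99 [(3 4 3; -2 3 -1)], sign=+1
B: triangle coeff Δ(3,4,3) = 1/34650; Σ_t [0,0]: t=0:+1/1152 = 1/1152; (3j)²=1/33 [(3 4 3; 1 -4 3)], sign=+1
I_A²/I_B² = (1/99)/(1/33) = 1/3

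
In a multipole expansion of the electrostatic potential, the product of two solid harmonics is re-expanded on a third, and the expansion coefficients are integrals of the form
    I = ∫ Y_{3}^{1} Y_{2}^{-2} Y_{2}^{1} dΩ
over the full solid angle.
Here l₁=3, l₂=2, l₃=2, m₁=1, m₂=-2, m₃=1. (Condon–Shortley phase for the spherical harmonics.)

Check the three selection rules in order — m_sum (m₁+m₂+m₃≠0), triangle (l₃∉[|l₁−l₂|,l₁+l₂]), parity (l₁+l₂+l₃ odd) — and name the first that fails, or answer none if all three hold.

m₁+m₂+m₃ = 1 − 2 + 1 = 0  ✓
triangle: |3−2|=1 ≤ l₃=2 ≤ 3+2=5  ✓
parity: l₁+l₂+l₃ = 7 is odd  ✗

parity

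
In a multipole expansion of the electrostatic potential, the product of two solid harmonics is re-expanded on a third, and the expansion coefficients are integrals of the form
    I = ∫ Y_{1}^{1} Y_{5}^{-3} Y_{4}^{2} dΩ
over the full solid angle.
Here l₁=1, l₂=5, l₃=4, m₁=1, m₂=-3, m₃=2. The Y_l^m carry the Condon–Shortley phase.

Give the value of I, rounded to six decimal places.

-0.259847

Rules hold: Σm=0, L=10 even, 4≤4≤6.
N = 3·11·9 = 297
Δ = 2!·0!·8!/11! = 1/495
Racah Σ t=1..1: t=1:−1/576 = -1/576
⇒ 3j(1 5 4; 0 0 0)² = 5/99, sgn -1
Racah Σ t=0..0: t=0:+1/2880 = 1/2880
⇒ 3j(1 5 4; 1 -3 2)² = 28/495, sgn +1
4πI² = N·(3j₀)²·(3jₘ)² = 28/33
I = -1·√(0.848485/4π) = -0.25984664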